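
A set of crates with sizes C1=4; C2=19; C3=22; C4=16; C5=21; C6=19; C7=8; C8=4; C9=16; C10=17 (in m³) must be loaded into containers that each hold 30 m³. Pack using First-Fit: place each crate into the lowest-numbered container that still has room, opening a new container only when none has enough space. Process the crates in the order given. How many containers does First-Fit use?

Put C1 (4 m³) in container 1; 26 m³ remain.
Put C2 (19 m³) in container 1; 7 m³ remain.
Put C3 (22 m³) in container 2; 8 m³ remain.
Put C4 (16 m³) in container 3; 14 m³ remain.
Put C5 (21 m³) in container 4; 9 m³ remain.
Put C6 (19 m³) in container 5; 11 m³ remain.
Put C7 (8 m³) in container 2; 0 m³ remain.
Put C8 (4 m³) in container 1; 3 m³ remain.
Put C9 (16 m³) in container 6; 14 m³ remain.
Put C10 (17 m³) in container 7; 13 m³ remain.

7 containers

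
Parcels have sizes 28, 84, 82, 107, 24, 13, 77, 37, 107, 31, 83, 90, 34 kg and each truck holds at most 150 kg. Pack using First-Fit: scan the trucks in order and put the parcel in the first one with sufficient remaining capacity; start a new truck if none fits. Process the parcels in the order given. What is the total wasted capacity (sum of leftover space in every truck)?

28 kg → truck 1 (remaining 122 kg)
84 kg → truck 1 (remaining 38 kg)
82 kg → truck 2 (remaining 68 kg)
107 kg → truck 3 (remaining 43 kg)
24 kg → truck 1 (remaining 14 kg)
13 kg → truck 1 (remaining 1 kg)
77 kg → truck 4 (remaining 73 kg)
37 kg → truck 2 (remaining 31 kg)
107 kg → truck 5 (remaining 43 kg)
31 kg → truck 2 (remaining 0 kg)
83 kg → truck 6 (remaining 67 kg)
90 kg → truck 7 (remaining 60 kg)
34 kg → truck 3 (remaining 9 kg)
7 trucks × 150 kg = 1050 kg; used 797 kg; unused 253 kg.

253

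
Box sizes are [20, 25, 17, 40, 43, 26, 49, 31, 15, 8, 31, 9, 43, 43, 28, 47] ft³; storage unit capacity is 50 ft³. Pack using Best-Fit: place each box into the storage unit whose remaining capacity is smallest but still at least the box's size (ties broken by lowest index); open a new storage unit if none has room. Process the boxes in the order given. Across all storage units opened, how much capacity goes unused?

75

storage unit 1: place 20 ft³, 30 ft³ left
storage unit 1: place 25 ft³, 5 ft³ left
storage unit 2: place 17 ft³, 33 ft³ left
storage unit 3: place 40 ft³, 10 ft³ left
storage unit 4: place 43 ft³, 7 ft³ left
storage unit 2: place 26 ft³, 7 ft³ left
storage unit 5: place 49 ft³, 1 ft³ left
storage unit 6: place 31 ft³, 19 ft³ left
storage unit 6: place 15 ft³, 4 ft³ left
storage unit 3: place 8 ft³, 2 ft³ left
storage unit 7: place 31 ft³, 19 ft³ left
storage unit 7: place 9 ft³, 10 ft³ left
storage unit 8: place 43 ft³, 7 ft³ left
storage unit 9: place 43 ft³, 7 ft³ left
storage unit 10: place 28 ft³, 22 ft³ left
storage unit 11: place 47 ft³, 3 ft³ left
11 storage units × 50 ft³ = 550 ft³; used 475 ft³; unused 75 ft³.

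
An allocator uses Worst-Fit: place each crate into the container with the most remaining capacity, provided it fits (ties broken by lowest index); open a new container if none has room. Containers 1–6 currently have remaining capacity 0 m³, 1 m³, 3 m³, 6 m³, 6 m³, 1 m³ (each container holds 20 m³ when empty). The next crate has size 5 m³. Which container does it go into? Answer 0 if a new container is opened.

Containers with room: container 4 (6 m³), container 5 (6 m³).
Most room is container 4 with 6 m³ free.

4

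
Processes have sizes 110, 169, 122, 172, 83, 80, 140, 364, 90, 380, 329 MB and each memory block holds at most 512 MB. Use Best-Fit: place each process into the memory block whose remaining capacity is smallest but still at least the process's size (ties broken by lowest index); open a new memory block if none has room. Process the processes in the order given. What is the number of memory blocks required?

5

memory block 1: place 110 MB, 402 MB left
memory block 1: place 169 MB, 233 MB left
memory block 1: place 122 MB, 111 MB left
memory block 2: place 172 MB, 340 MB left
memory block 1: place 83 MB, 28 MB left
memory block 2: place 80 MB, 260 MB left
memory block 2: place 140 MB, 120 MB left
memory block 3: place 364 MB, 148 MB left
memory block 2: place 90 MB, 30 MB left
memory block 4: place 380 MB, 132 MB left
memory block 5: place 329 MB, 183 MB left
Final memory blocks: [110,169,122,83] [172,80,140,90] [364] [380] [329].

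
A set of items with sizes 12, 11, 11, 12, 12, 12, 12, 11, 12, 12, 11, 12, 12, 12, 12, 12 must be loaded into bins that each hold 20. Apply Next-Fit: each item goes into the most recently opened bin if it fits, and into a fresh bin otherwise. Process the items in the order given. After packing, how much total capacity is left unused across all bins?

132

bin 1: place 12, 8 left
bin 2: place 11, 9 left
bin 3: place 11, 9 left
bin 4: place 12, 8 left
bin 5: place 12, 8 left
bin 6: place 12, 8 left
bin 7: place 12, 8 left
bin 8: place 11, 9 left
bin 9: place 12, 8 left
bin 10: place 12, 8 left
bin 11: place 11, 9 left
bin 12: place 12, 8 left
bin 13: place 12, 8 left
bin 14: place 12, 8 left
bin 15: place 12, 8 left
bin 16: place 12, 8 left
16 bins × 20 = 320; used 188; unused 132.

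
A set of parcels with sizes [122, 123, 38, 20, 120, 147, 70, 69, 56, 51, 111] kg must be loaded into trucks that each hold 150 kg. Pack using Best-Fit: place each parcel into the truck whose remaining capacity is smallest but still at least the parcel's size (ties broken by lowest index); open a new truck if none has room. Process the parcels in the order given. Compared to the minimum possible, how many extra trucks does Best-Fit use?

Best-Fit: [122] [123,20] [38,70] [120] [147] [69,56] [51] [111] → 8 trucks.
Total size 927 kg; any packing needs at least ⌈927/150⌉ = 7 trucks.
An optimal packing achieves that bound: [147] [123,20] [122] [120] [111,38] [70,69] [56,51] → 7 trucks.
Excess: 8 − 7 = 1.

1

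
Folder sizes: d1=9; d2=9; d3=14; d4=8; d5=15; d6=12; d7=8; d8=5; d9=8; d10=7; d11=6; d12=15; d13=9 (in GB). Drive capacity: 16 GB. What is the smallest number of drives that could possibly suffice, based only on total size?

Total size = 9 + 9 + 14 + 8 + 15 + 12 + 8 + 5 + 8 + 7 + 6 + 15 + 9 = 125 GB.
⌈125 / 16⌉ = 8.

8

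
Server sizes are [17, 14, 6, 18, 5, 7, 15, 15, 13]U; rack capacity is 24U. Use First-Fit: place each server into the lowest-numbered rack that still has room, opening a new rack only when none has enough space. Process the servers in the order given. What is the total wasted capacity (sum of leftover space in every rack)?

34

17U → rack 1 (remaining 7U)
14U → rack 2 (remaining 10U)
6U → rack 1 (remaining 1U)
18U → rack 3 (remaining 6U)
5U → rack 2 (remaining 5U)
7U → rack 4 (remaining 17U)
15U → rack 4 (remaining 2U)
15U → rack 5 (remaining 9U)
13U → rack 6 (remaining 11U)
6 racks × 24U = 144U; used 110U; unused 34U.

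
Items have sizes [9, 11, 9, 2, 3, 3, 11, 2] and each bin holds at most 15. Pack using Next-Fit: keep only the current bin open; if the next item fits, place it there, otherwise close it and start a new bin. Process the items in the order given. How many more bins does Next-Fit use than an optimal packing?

Next-Fit: [9] [11] [9,2,3] [3,11] [2] → 5 bins.
Total size 50; any packing needs at least ⌈50/15⌉ = 4 bins.
An optimal packing achieves that bound: [11,3] [11,3] [9,2,2] [9] → 4 bins.
Excess: 5 − 4 = 1.

1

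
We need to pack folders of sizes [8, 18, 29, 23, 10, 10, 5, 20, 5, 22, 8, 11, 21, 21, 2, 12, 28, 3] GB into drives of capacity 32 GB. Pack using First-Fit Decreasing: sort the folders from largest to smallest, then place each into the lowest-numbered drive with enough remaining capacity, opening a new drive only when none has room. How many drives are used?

9

Sorted descending: 29, 28, 23, 22, 21, 21, 20, 18, 12, 11, 10, 10, 8, 8, 5, 5, 3, 2.
29 GB → drive 1 (remaining 3 GB)
28 GB → drive 2 (remaining 4 GB)
23 GB → drive 3 (remaining 9 GB)
22 GB → drive 4 (remaining 10 GB)
21 GB → drive 5 (remaining 11 GB)
21 GB → drive 6 (remaining 11 GB)
20 GB → drive 7 (remaining 12 GB)
18 GB → drive 8 (remaining 14 GB)
12 GB → drive 7 (remaining 0 GB)
11 GB → drive 5 (remaining 0 GB)
10 GB → drive 4 (remaining 0 GB)
10 GB → drive 6 (remaining 1 GB)
8 GB → drive 3 (remaining 1 GB)
8 GB → drive 8 (remaining 6 GB)
5 GB → drive 8 (remaining 1 GB)
5 GB → drive 9 (remaining 27 GB)
3 GB → drive 1 (remaining 0 GB)
2 GB → drive 2 (remaining 2 GB)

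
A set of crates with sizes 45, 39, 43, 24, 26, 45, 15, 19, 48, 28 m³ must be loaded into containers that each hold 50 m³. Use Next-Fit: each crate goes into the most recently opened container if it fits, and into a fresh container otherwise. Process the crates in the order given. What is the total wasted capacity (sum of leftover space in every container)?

68

container 1: place 45 m³, 5 m³ left
container 2: place 39 m³, 11 m³ left
container 3: place 43 m³, 7 m³ left
container 4: place 24 m³, 26 m³ left
container 4: place 26 m³, 0 m³ left
container 5: place 45 m³, 5 m³ left
container 6: place 15 m³, 35 m³ left
container 6: place 19 m³, 16 m³ left
container 7: place 48 m³, 2 m³ left
container 8: place 28 m³, 22 m³ left
8 containers × 50 m³ = 400 m³; used 332 m³; unused 68 m³.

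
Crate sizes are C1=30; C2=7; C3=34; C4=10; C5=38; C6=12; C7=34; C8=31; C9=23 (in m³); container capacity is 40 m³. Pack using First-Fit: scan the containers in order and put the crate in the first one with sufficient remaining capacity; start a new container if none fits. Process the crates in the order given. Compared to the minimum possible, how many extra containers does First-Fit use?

First-Fit: [30,7] [34] [10,12] [38] [34] [31] [23] → 7 containers.
Total size 219 m³; any packing needs at least ⌈219/40⌉ = 6 containers.
An optimal packing achieves that bound: [38] [34] [34] [31,7] [30,10] [23,12] → 6 containers.
Excess: 7 − 6 = 1.

1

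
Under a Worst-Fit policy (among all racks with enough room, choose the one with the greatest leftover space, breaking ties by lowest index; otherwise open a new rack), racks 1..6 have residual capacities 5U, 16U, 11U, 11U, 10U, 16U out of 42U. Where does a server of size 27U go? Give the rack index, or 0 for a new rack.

0

No rack has ≥ 27U free, so a new rack is opened.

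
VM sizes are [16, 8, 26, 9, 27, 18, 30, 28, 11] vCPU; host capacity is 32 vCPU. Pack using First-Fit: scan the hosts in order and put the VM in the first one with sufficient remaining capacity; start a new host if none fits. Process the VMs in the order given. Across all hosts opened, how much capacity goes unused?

51

Put 16 vCPU in host 1; 16 vCPU remain.
Put 8 vCPU in host 1; 8 vCPU remain.
Put 26 vCPU in host 2; 6 vCPU remain.
Put 9 vCPU in host 3; 23 vCPU remain.
Put 27 vCPU in host 4; 5 vCPU remain.
Put 18 vCPU in host 3; 5 vCPU remain.
Put 30 vCPU in host 5; 2 vCPU remain.
Put 28 vCPU in host 6; 4 vCPU remain.
Put 11 vCPU in host 7; 21 vCPU remain.
7 hosts × 32 vCPU = 224 vCPU; used 173 vCPU; unused 51 vCPU.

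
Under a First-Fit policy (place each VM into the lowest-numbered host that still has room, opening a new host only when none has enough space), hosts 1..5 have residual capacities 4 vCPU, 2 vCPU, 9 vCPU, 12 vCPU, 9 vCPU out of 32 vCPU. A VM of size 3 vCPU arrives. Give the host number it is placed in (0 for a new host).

1

Hosts with room: host 1 (4 vCPU), host 3 (9 vCPU), host 4 (12 vCPU), host 5 (9 vCPU).
The first with room is host 1.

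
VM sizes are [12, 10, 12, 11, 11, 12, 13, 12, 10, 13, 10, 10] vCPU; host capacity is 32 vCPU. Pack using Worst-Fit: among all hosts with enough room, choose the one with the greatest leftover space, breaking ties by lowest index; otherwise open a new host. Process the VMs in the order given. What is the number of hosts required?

6

Put 12 vCPU in host 1; 20 vCPU remain.
Put 10 vCPU in host 1; 10 vCPU remain.
Put 12 vCPU in host 2; 20 vCPU remain.
Put 11 vCPU in host 2; 9 vCPU remain.
Put 11 vCPU in host 3; 21 vCPU remain.
Put 12 vCPU in host 3; 9 vCPU remain.
Put 13 vCPU in host 4; 19 vCPU remain.
Put 12 vCPU in host 4; 7 vCPU remain.
Put 10 vCPU in host 1; 0 vCPU remain.
Put 13 vCPU in host 5; 19 vCPU remain.
Put 10 vCPU in host 5; 9 vCPU remain.
Put 10 vCPU in host 6; 22 vCPU remain.
Final hosts: [12,10,10] [12,11] [11,12] [13,12] [13,10] [10].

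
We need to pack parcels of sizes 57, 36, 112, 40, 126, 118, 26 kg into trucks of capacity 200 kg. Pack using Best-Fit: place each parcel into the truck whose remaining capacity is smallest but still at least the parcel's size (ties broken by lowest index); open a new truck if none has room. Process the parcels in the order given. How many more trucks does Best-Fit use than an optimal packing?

1

Best-Fit: [57,36] [112,40,26] [126] [118] → 4 trucks.
Total size 515 kg; any packing needs at least ⌈515/200⌉ = 3 trucks.
An optimal packing achieves that bound: [126,57] [118,40,36] [112,26] → 3 trucks.
Excess: 4 − 3 = 1.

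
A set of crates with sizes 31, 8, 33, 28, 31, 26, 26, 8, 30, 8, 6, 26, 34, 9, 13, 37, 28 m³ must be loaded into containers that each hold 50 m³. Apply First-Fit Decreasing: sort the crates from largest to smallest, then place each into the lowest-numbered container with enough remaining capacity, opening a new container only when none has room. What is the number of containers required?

Sorted descending: 37, 34, 33, 31, 31, 30, 28, 28, 26, 26, 26, 13, 9, 8, 8, 8, 6.
container 1: place 37 m³, 13 m³ left
container 2: place 34 m³, 16 m³ left
container 3: place 33 m³, 17 m³ left
container 4: place 31 m³, 19 m³ left
container 5: place 31 m³, 19 m³ left
container 6: place 30 m³, 20 m³ left
container 7: place 28 m³, 22 m³ left
container 8: place 28 m³, 22 m³ left
container 9: place 26 m³, 24 m³ left
container 10: place 26 m³, 24 m³ left
container 11: place 26 m³, 24 m³ left
container 1: place 13 m³, 0 m³ left
container 2: place 9 m³, 7 m³ left
container 3: place 8 m³, 9 m³ left
container 3: place 8 m³, 1 m³ left
container 4: place 8 m³, 11 m³ left
container 2: place 6 m³, 1 m³ left

11 containers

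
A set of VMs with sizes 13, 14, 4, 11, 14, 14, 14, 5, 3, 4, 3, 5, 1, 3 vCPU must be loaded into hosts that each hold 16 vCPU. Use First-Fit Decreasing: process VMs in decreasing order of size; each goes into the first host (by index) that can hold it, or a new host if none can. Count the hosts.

8 hosts

Sorted descending: 14, 14, 14, 14, 13, 11, 5, 5, 4, 4, 3, 3, 3, 1.
14 vCPU → host 1 (remaining 2 vCPU)
14 vCPU → host 2 (remaining 2 vCPU)
14 vCPU → host 3 (remaining 2 vCPU)
14 vCPU → host 4 (remaining 2 vCPU)
13 vCPU → host 5 (remaining 3 vCPU)
11 vCPU → host 6 (remaining 5 vCPU)
5 vCPU → host 6 (remaining 0 vCPU)
5 vCPU → host 7 (remaining 11 vCPU)
4 vCPU → host 7 (remaining 7 vCPU)
4 vCPU → host 7 (remaining 3 vCPU)
3 vCPU → host 5 (remaining 0 vCPU)
3 vCPU → host 7 (remaining 0 vCPU)
3 vCPU → host 8 (remaining 13 vCPU)
1 vCPU → host 1 (remaining 1 vCPU)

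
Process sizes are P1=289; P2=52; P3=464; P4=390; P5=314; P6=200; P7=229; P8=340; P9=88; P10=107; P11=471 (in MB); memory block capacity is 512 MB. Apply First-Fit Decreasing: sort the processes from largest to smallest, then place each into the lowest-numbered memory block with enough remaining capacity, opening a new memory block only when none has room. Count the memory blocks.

Sorted descending: 471, 464, 390, 340, 314, 289, 229, 200, 107, 88, 52.
memory block 1: place 471 MB, 41 MB left
memory block 2: place 464 MB, 48 MB left
memory block 3: place 390 MB, 122 MB left
memory block 4: place 340 MB, 172 MB left
memory block 5: place 314 MB, 198 MB left
memory block 6: place 289 MB, 223 MB left
memory block 7: place 229 MB, 283 MB left
memory block 6: place 200 MB, 23 MB left
memory block 3: place 107 MB, 15 MB left
memory block 4: place 88 MB, 84 MB left
memory block 4: place 52 MB, 32 MB left

7 memory blocks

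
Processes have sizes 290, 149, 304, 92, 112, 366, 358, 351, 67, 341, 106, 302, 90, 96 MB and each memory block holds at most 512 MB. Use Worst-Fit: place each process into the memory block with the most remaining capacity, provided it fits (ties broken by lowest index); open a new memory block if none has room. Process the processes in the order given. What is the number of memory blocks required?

Put 290 MB in memory block 1; 222 MB remain.
Put 149 MB in memory block 1; 73 MB remain.
Put 304 MB in memory block 2; 208 MB remain.
Put 92 MB in memory block 2; 116 MB remain.
Put 112 MB in memory block 2; 4 MB remain.
Put 366 MB in memory block 3; 146 MB remain.
Put 358 MB in memory block 4; 154 MB remain.
Put 351 MB in memory block 5; 161 MB remain.
Put 67 MB in memory block 5; 94 MB remain.
Put 341 MB in memory block 6; 171 MB remain.
Put 106 MB in memory block 6; 65 MB remain.
Put 302 MB in memory block 7; 210 MB remain.
Put 90 MB in memory block 7; 120 MB remain.
Put 96 MB in memory block 4; 58 MB remain.
Final memory blocks: [290,149] [304,92,112] [366] [358,96] [351,67] [341,106] [302,90].

7 memory blocks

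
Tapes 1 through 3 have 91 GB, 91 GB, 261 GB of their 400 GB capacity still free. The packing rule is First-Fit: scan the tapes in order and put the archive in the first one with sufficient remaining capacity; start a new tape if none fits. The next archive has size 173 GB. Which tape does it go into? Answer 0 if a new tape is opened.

3

Tapes with room: tape 3 (261 GB).
The first with room is tape 3.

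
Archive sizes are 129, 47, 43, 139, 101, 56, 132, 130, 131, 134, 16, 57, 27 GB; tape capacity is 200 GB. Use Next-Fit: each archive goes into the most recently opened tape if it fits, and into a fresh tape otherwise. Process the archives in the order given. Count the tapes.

129 GB → tape 1 (remaining 71 GB)
47 GB → tape 1 (remaining 24 GB)
43 GB → tape 2 (remaining 157 GB)
139 GB → tape 2 (remaining 18 GB)
101 GB → tape 3 (remaining 99 GB)
56 GB → tape 3 (remaining 43 GB)
132 GB → tape 4 (remaining 68 GB)
130 GB → tape 5 (remaining 70 GB)
131 GB → tape 6 (remaining 69 GB)
134 GB → tape 7 (remaining 66 GB)
16 GB → tape 7 (remaining 50 GB)
57 GB → tape 8 (remaining 143 GB)
27 GB → tape 8 (remaining 116 GB)

8 tapes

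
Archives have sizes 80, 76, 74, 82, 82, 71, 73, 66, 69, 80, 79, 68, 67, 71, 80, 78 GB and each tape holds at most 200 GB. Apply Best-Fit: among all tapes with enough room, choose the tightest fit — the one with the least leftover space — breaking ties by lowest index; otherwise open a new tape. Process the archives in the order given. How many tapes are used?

8 tapes

tape 1: place 80 GB, 120 GB left
tape 1: place 76 GB, 44 GB left
tape 2: place 74 GB, 126 GB left
tape 2: place 82 GB, 44 GB left
tape 3: place 82 GB, 118 GB left
tape 3: place 71 GB, 47 GB left
tape 4: place 73 GB, 127 GB left
tape 4: place 66 GB, 61 GB left
tape 5: place 69 GB, 131 GB left
tape 5: place 80 GB, 51 GB left
tape 6: place 79 GB, 121 GB left
tape 6: place 68 GB, 53 GB left
tape 7: place 67 GB, 133 GB left
tape 7: place 71 GB, 62 GB left
tape 8: place 80 GB, 120 GB left
tape 8: place 78 GB, 42 GB left
Final tapes: [80,76] [74,82] [82,71] [73,66] [69,80] [79,68] [67,71] [80,78].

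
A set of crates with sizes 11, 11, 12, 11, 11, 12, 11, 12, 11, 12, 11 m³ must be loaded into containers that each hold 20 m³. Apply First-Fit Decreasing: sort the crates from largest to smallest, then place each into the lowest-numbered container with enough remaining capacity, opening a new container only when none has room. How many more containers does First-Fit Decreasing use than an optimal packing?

First-Fit Decreasing: [12] [12] [12] [12] [11] [11] [11] [11] [11] [11] [11] → 11 containers.
11 crates exceed 10 m³ (half the capacity), and no two of those can share a container, so at least 11 containers are needed.
So 11 is already optimal.

0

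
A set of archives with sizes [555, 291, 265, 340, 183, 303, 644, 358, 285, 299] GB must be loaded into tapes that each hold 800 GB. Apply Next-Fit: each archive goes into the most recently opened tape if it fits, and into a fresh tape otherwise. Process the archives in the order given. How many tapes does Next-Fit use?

7 tapes

tape 1: place 555 GB, 245 GB left
tape 2: place 291 GB, 509 GB left
tape 2: place 265 GB, 244 GB left
tape 3: place 340 GB, 460 GB left
tape 3: place 183 GB, 277 GB left
tape 4: place 303 GB, 497 GB left
tape 5: place 644 GB, 156 GB left
tape 6: place 358 GB, 442 GB left
tape 6: place 285 GB, 157 GB left
tape 7: place 299 GB, 501 GB left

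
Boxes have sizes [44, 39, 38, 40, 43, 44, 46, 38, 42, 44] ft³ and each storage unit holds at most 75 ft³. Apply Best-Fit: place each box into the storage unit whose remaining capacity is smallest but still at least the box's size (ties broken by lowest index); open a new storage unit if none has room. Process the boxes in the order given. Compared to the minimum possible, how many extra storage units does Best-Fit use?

0

Best-Fit: [44] [39] [38] [40] [43] [44] [46] [38] [42] [44] → 10 storage units.
10 boxes exceed 37.5 ft³ (half the capacity), and no two of those can share a storage unit, so at least 10 storage units are needed.
So 10 is already optimal.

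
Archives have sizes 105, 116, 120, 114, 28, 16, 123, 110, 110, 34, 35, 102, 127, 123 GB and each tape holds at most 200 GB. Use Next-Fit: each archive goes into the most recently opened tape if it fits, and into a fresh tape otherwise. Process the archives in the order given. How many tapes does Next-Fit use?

10 tapes

tape 1: place 105 GB, 95 GB left
tape 2: place 116 GB, 84 GB left
tape 3: place 120 GB, 80 GB left
tape 4: place 114 GB, 86 GB left
tape 4: place 28 GB, 58 GB left
tape 4: place 16 GB, 42 GB left
tape 5: place 123 GB, 77 GB left
tape 6: place 110 GB, 90 GB left
tape 7: place 110 GB, 90 GB left
tape 7: place 34 GB, 56 GB left
tape 7: place 35 GB, 21 GB left
tape 8: place 102 GB, 98 GB left
tape 9: place 127 GB, 73 GB left
tape 10: place 123 GB, 77 GB left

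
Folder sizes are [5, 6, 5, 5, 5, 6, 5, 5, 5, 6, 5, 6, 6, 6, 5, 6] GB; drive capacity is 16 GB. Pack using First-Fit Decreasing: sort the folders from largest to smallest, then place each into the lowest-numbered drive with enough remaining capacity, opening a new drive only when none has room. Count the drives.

7 drives

Sorted descending: 6, 6, 6, 6, 6, 6, 6, 5, 5, 5, 5, 5, 5, 5, 5, 5.
drive 1: place 6 GB, 10 GB left
drive 1: place 6 GB, 4 GB left
drive 2: place 6 GB, 10 GB left
drive 2: place 6 GB, 4 GB left
drive 3: place 6 GB, 10 GB left
drive 3: place 6 GB, 4 GB left
drive 4: place 6 GB, 10 GB left
drive 4: place 5 GB, 5 GB left
drive 4: place 5 GB, 0 GB left
drive 5: place 5 GB, 11 GB left
drive 5: place 5 GB, 6 GB left
drive 5: place 5 GB, 1 GB left
drive 6: place 5 GB, 11 GB left
drive 6: place 5 GB, 6 GB left
drive 6: place 5 GB, 1 GB left
drive 7: place 5 GB, 11 GB left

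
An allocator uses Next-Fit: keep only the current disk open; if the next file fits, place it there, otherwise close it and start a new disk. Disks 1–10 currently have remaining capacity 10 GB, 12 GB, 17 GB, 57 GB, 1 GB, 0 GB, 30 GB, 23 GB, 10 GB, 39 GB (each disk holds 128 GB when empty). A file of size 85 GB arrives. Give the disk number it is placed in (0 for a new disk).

0

Next-Fit only looks at disk 10, which has 39 GB free.
85 GB does not fit, so a new disk is opened.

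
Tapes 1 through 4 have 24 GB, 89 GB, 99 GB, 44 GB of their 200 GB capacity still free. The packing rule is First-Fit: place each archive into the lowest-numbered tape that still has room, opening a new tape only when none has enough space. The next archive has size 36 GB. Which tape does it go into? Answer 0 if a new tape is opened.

Tapes with room: tape 2 (89 GB), tape 3 (99 GB), tape 4 (44 GB).
The first with room is tape 2.

2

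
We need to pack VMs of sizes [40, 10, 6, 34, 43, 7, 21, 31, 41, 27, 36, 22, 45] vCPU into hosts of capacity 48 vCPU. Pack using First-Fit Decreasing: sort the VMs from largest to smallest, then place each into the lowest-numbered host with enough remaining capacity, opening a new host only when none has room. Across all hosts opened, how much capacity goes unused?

Sorted descending: 45, 43, 41, 40, 36, 34, 31, 27, 22, 21, 10, 7, 6.
45 vCPU → host 1 (remaining 3 vCPU)
43 vCPU → host 2 (remaining 5 vCPU)
41 vCPU → host 3 (remaining 7 vCPU)
40 vCPU → host 4 (remaining 8 vCPU)
36 vCPU → host 5 (remaining 12 vCPU)
34 vCPU → host 6 (remaining 14 vCPU)
31 vCPU → host 7 (remaining 17 vCPU)
27 vCPU → host 8 (remaining 21 vCPU)
22 vCPU → host 9 (remaining 26 vCPU)
21 vCPU → host 8 (remaining 0 vCPU)
10 vCPU → host 5 (remaining 2 vCPU)
7 vCPU → host 3 (remaining 0 vCPU)
6 vCPU → host 4 (remaining 2 vCPU)
9 hosts × 48 vCPU = 432 vCPU; used 363 vCPU; unused 69 vCPU.

69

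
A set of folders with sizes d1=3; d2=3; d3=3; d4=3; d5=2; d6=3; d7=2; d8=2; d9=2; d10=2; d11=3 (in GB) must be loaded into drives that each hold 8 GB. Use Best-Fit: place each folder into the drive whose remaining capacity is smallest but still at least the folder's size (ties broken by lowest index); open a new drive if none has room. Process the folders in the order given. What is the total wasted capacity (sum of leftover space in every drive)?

4

Put d1 (3 GB) in drive 1; 5 GB remain.
Put d2 (3 GB) in drive 1; 2 GB remain.
Put d3 (3 GB) in drive 2; 5 GB remain.
Put d4 (3 GB) in drive 2; 2 GB remain.
Put d5 (2 GB) in drive 1; 0 GB remain.
Put d6 (3 GB) in drive 3; 5 GB remain.
Put d7 (2 GB) in drive 2; 0 GB remain.
Put d8 (2 GB) in drive 3; 3 GB remain.
Put d9 (2 GB) in drive 3; 1 GB remain.
Put d10 (2 GB) in drive 4; 6 GB remain.
Put d11 (3 GB) in drive 4; 3 GB remain.
4 drives × 8 GB = 32 GB; used 28 GB; unused 4 GB.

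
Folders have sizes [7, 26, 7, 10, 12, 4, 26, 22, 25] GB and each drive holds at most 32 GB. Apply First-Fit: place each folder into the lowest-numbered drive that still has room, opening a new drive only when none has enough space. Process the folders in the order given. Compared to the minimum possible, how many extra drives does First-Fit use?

1

First-Fit: [7,7,10,4] [26] [12] [26] [22] [25] → 6 drives.
Total size 139 GB; any packing needs at least ⌈139/32⌉ = 5 drives.
An optimal packing achieves that bound: [26,4] [26] [25,7] [22,10] [12,7] → 5 drives.
Excess: 6 − 5 = 1.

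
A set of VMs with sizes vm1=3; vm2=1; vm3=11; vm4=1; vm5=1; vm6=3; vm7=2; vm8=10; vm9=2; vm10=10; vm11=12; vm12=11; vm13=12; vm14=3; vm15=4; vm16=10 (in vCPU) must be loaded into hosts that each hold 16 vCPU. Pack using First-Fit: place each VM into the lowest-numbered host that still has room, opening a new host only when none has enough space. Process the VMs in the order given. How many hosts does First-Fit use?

host 1: place vm1 (3 vCPU), 13 vCPU left
host 1: place vm2 (1 vCPU), 12 vCPU left
host 1: place vm3 (11 vCPU), 1 vCPU left
host 1: place vm4 (1 vCPU), 0 vCPU left
host 2: place vm5 (1 vCPU), 15 vCPU left
host 2: place vm6 (3 vCPU), 12 vCPU left
host 2: place vm7 (2 vCPU), 10 vCPU left
host 2: place vm8 (10 vCPU), 0 vCPU left
host 3: place vm9 (2 vCPU), 14 vCPU left
host 3: place vm10 (10 vCPU), 4 vCPU left
host 4: place vm11 (12 vCPU), 4 vCPU left
host 5: place vm12 (11 vCPU), 5 vCPU left
host 6: place vm13 (12 vCPU), 4 vCPU left
host 3: place vm14 (3 vCPU), 1 vCPU left
host 4: place vm15 (4 vCPU), 0 vCPU left
host 7: place vm16 (10 vCPU), 6 vCPU left
Final hosts: [3,1,11,1] [1,3,2,10] [2,10,3] [12,4] [11] [12] [10].

7 hosts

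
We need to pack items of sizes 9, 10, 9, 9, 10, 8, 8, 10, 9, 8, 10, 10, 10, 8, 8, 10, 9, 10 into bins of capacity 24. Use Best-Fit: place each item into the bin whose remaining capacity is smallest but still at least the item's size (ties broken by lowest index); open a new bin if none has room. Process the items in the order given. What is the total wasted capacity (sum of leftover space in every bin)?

51

Put 9 in bin 1; 15 remain.
Put 10 in bin 1; 5 remain.
Put 9 in bin 2; 15 remain.
Put 9 in bin 2; 6 remain.
Put 10 in bin 3; 14 remain.
Put 8 in bin 3; 6 remain.
Put 8 in bin 4; 16 remain.
Put 10 in bin 4; 6 remain.
Put 9 in bin 5; 15 remain.
Put 8 in bin 5; 7 remain.
Put 10 in bin 6; 14 remain.
Put 10 in bin 6; 4 remain.
Put 10 in bin 7; 14 remain.
Put 8 in bin 7; 6 remain.
Put 8 in bin 8; 16 remain.
Put 10 in bin 8; 6 remain.
Put 9 in bin 9; 15 remain.
Put 10 in bin 9; 5 remain.
9 bins × 24 = 216; used 165; unused 51.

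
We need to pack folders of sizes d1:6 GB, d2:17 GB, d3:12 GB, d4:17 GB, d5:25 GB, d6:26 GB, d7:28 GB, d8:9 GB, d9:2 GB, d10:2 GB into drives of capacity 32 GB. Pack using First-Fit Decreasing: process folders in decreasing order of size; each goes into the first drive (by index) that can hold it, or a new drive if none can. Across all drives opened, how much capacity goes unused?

16

Sorted descending: 28, 26, 25, 17, 17, 12, 9, 6, 2, 2.
Put 28 GB in drive 1; 4 GB remain.
Put 26 GB in drive 2; 6 GB remain.
Put 25 GB in drive 3; 7 GB remain.
Put 17 GB in drive 4; 15 GB remain.
Put 17 GB in drive 5; 15 GB remain.
Put 12 GB in drive 4; 3 GB remain.
Put 9 GB in drive 5; 6 GB remain.
Put 6 GB in drive 2; 0 GB remain.
Put 2 GB in drive 1; 2 GB remain.
Put 2 GB in drive 1; 0 GB remain.
5 drives × 32 GB = 160 GB; used 144 GB; unused 16 GB.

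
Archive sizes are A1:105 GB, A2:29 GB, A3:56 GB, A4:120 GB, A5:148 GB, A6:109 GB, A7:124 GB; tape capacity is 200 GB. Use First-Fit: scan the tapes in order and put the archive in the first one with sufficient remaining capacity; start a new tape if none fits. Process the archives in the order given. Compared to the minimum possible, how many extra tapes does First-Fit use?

0

First-Fit: [105,29,56] [120] [148] [109] [124] → 5 tapes.
5 archives exceed 100 GB (half the capacity), and no two of those can share a tape, so at least 5 tapes are needed.
So 5 is already optimal.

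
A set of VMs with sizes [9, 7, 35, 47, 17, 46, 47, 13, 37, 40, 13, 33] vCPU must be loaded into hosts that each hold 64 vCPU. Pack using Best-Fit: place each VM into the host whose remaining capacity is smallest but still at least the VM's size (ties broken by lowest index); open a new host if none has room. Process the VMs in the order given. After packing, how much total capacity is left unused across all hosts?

Put 9 vCPU in host 1; 55 vCPU remain.
Put 7 vCPU in host 1; 48 vCPU remain.
Put 35 vCPU in host 1; 13 vCPU remain.
Put 47 vCPU in host 2; 17 vCPU remain.
Put 17 vCPU in host 2; 0 vCPU remain.
Put 46 vCPU in host 3; 18 vCPU remain.
Put 47 vCPU in host 4; 17 vCPU remain.
Put 13 vCPU in host 1; 0 vCPU remain.
Put 37 vCPU in host 5; 27 vCPU remain.
Put 40 vCPU in host 6; 24 vCPU remain.
Put 13 vCPU in host 4; 4 vCPU remain.
Put 33 vCPU in host 7; 31 vCPU remain.
7 hosts × 64 vCPU = 448 vCPU; used 344 vCPU; unused 104 vCPU.

104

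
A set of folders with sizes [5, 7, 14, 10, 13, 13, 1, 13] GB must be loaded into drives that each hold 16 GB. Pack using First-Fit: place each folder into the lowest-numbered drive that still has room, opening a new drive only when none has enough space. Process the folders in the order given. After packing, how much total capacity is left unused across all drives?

5 GB → drive 1 (remaining 11 GB)
7 GB → drive 1 (remaining 4 GB)
14 GB → drive 2 (remaining 2 GB)
10 GB → drive 3 (remaining 6 GB)
13 GB → drive 4 (remaining 3 GB)
13 GB → drive 5 (remaining 3 GB)
1 GB → drive 1 (remaining 3 GB)
13 GB → drive 6 (remaining 3 GB)
6 drives × 16 GB = 96 GB; used 76 GB; unused 20 GB.

20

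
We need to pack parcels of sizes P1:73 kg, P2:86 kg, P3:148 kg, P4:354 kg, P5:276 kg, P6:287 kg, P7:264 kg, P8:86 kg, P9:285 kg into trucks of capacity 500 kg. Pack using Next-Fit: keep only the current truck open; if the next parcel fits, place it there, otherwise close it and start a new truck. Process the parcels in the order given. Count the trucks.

6 trucks

truck 1: place P1 (73 kg), 427 kg left
truck 1: place P2 (86 kg), 341 kg left
truck 1: place P3 (148 kg), 193 kg left
truck 2: place P4 (354 kg), 146 kg left
truck 3: place P5 (276 kg), 224 kg left
truck 4: place P6 (287 kg), 213 kg left
truck 5: place P7 (264 kg), 236 kg left
truck 5: place P8 (86 kg), 150 kg left
truck 6: place P9 (285 kg), 215 kg left
Final trucks: [73,86,148] [354] [276] [287] [264,86] [285].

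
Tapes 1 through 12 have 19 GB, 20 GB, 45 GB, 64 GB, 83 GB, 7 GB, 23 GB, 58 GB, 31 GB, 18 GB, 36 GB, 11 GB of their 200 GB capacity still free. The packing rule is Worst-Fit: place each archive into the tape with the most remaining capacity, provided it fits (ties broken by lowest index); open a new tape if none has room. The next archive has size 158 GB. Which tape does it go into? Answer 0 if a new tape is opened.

No tape has ≥ 158 GB free, so a new tape is opened.

0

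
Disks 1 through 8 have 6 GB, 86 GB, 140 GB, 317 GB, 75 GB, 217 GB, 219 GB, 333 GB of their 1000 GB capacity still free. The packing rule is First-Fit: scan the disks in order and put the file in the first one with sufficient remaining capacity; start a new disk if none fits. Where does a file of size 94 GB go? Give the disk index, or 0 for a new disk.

Disks with room: disk 3 (140 GB), disk 4 (317 GB), disk 6 (217 GB), disk 7 (219 GB), disk 8 (333 GB).
The first with room is disk 3.

3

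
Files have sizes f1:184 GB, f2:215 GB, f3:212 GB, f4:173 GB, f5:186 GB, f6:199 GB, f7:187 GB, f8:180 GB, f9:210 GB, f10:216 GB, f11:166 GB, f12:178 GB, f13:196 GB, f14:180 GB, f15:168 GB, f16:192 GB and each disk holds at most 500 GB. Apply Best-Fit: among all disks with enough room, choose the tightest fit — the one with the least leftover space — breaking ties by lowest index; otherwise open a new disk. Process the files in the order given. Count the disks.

8

Put f1 (184 GB) in disk 1; 316 GB remain.
Put f2 (215 GB) in disk 1; 101 GB remain.
Put f3 (212 GB) in disk 2; 288 GB remain.
Put f4 (173 GB) in disk 2; 115 GB remain.
Put f5 (186 GB) in disk 3; 314 GB remain.
Put f6 (199 GB) in disk 3; 115 GB remain.
Put f7 (187 GB) in disk 4; 313 GB remain.
Put f8 (180 GB) in disk 4; 133 GB remain.
Put f9 (210 GB) in disk 5; 290 GB remain.
Put f10 (216 GB) in disk 5; 74 GB remain.
Put f11 (166 GB) in disk 6; 334 GB remain.
Put f12 (178 GB) in disk 6; 156 GB remain.
Put f13 (196 GB) in disk 7; 304 GB remain.
Put f14 (180 GB) in disk 7; 124 GB remain.
Put f15 (168 GB) in disk 8; 332 GB remain.
Put f16 (192 GB) in disk 8; 140 GB remain.
Final disks: [184,215] [212,173] [186,199] [187,180] [210,216] [166,178] [196,180] [168,192].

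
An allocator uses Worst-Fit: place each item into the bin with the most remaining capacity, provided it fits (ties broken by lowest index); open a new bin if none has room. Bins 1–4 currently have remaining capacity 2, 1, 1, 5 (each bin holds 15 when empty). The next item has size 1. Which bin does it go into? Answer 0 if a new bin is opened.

Bins with room: bin 1 (2), bin 2 (1), bin 3 (1), bin 4 (5).
Most room is bin 4 with 5 free.

4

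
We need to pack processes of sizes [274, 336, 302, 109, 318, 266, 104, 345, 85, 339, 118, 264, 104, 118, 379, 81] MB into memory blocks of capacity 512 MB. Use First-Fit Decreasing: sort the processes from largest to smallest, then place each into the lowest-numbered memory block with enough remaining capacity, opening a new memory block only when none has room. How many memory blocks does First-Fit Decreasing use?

9

Sorted descending: 379, 345, 339, 336, 318, 302, 274, 266, 264, 118, 118, 109, 104, 104, 85, 81.
memory block 1: place 379 MB, 133 MB left
memory block 2: place 345 MB, 167 MB left
memory block 3: place 339 MB, 173 MB left
memory block 4: place 336 MB, 176 MB left
memory block 5: place 318 MB, 194 MB left
memory block 6: place 302 MB, 210 MB left
memory block 7: place 274 MB, 238 MB left
memory block 8: place 266 MB, 246 MB left
memory block 9: place 264 MB, 248 MB left
memory block 1: place 118 MB, 15 MB left
memory block 2: place 118 MB, 49 MB left
memory block 3: place 109 MB, 64 MB left
memory block 4: place 104 MB, 72 MB left
memory block 5: place 104 MB, 90 MB left
memory block 5: place 85 MB, 5 MB left
memory block 6: place 81 MB, 129 MB left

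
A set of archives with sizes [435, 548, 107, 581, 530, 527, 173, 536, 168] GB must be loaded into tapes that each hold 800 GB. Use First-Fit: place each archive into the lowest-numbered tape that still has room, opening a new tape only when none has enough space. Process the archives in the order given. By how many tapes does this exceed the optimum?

0

First-Fit: [435,107,173] [548,168] [581] [530] [527] [536] → 6 tapes.
6 archives exceed 400 GB (half the capacity), and no two of those can share a tape, so at least 6 tapes are needed.
So 6 is already optimal.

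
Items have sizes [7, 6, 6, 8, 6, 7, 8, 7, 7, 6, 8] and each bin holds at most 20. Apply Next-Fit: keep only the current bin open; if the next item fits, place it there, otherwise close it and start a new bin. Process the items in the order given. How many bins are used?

5

Put 7 in bin 1; 13 remain.
Put 6 in bin 1; 7 remain.
Put 6 in bin 1; 1 remain.
Put 8 in bin 2; 12 remain.
Put 6 in bin 2; 6 remain.
Put 7 in bin 3; 13 remain.
Put 8 in bin 3; 5 remain.
Put 7 in bin 4; 13 remain.
Put 7 in bin 4; 6 remain.
Put 6 in bin 4; 0 remain.
Put 8 in bin 5; 12 remain.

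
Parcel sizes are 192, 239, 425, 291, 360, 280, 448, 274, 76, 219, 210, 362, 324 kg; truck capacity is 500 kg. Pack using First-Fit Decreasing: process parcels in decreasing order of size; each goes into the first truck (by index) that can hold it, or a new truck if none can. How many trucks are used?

Sorted descending: 448, 425, 362, 360, 324, 291, 280, 274, 239, 219, 210, 192, 76.
truck 1: place 448 kg, 52 kg left
truck 2: place 425 kg, 75 kg left
truck 3: place 362 kg, 138 kg left
truck 4: place 360 kg, 140 kg left
truck 5: place 324 kg, 176 kg left
truck 6: place 291 kg, 209 kg left
truck 7: place 280 kg, 220 kg left
truck 8: place 274 kg, 226 kg left
truck 9: place 239 kg, 261 kg left
truck 7: place 219 kg, 1 kg left
truck 8: place 210 kg, 16 kg left
truck 6: place 192 kg, 17 kg left
truck 3: place 76 kg, 62 kg left
Final trucks: [448] [425] [362,76] [360] [324] [291,192] [280,219] [274,210] [239].

9 trucks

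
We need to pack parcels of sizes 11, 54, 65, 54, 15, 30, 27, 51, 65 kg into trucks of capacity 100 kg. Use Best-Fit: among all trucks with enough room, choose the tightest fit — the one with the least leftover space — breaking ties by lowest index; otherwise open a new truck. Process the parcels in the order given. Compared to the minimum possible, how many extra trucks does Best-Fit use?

Best-Fit: [11,54,15] [65,30] [54,27] [51] [65] → 5 trucks.
5 parcels exceed 50 kg (half the capacity), and no two of those can share a truck, so at least 5 trucks are needed.
So 5 is already optimal.

0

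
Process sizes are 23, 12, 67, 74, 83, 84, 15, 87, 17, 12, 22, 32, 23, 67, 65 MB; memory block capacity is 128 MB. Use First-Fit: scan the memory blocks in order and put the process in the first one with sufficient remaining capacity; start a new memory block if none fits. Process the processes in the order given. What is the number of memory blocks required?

7 memory blocks

memory block 1: place 23 MB, 105 MB left
memory block 1: place 12 MB, 93 MB left
memory block 1: place 67 MB, 26 MB left
memory block 2: place 74 MB, 54 MB left
memory block 3: place 83 MB, 45 MB left
memory block 4: place 84 MB, 44 MB left
memory block 1: place 15 MB, 11 MB left
memory block 5: place 87 MB, 41 MB left
memory block 2: place 17 MB, 37 MB left
memory block 2: place 12 MB, 25 MB left
memory block 2: place 22 MB, 3 MB left
memory block 3: place 32 MB, 13 MB left
memory block 4: place 23 MB, 21 MB left
memory block 6: place 67 MB, 61 MB left
memory block 7: place 65 MB, 63 MB left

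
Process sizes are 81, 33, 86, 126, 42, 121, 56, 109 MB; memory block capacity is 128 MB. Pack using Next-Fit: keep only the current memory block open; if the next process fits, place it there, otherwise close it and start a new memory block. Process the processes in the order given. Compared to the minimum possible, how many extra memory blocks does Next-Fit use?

Next-Fit: [81,33] [86] [126] [42] [121] [56] [109] → 7 memory blocks.
Total size 654 MB; any packing needs at least ⌈654/128⌉ = 6 memory blocks.
An optimal packing achieves that bound: [126] [121] [109] [86,42] [81,33] [56] → 6 memory blocks.
Excess: 7 − 6 = 1.

1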